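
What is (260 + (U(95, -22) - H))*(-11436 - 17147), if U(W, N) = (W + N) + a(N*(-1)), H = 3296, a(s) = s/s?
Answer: 84662846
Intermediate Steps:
a(s) = 1
U(W, N) = 1 + N + W (U(W, N) = (W + N) + 1 = (N + W) + 1 = 1 + N + W)
(260 + (U(95, -22) - H))*(-11436 - 17147) = (260 + ((1 - 22 + 95) - 1*3296))*(-11436 - 17147) = (260 + (74 - 3296))*(-28583) = (260 - 3222)*(-28583) = -2962*(-28583) = 84662846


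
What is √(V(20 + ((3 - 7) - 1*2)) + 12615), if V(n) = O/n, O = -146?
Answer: 2*√154406/7 ≈ 112.27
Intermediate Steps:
V(n) = -146/n
√(V(20 + ((3 - 7) - 1*2)) + 12615) = √(-146/(20 + ((3 - 7) - 1*2)) + 12615) = √(-146/(20 + (-4 - 2)) + 12615) = √(-146/(20 - 6) + 12615) = √(-146/14 + 12615) = √(-146*1/14 + 12615) = √(-73/7 + 12615) = √(88232/7) = 2*√154406/7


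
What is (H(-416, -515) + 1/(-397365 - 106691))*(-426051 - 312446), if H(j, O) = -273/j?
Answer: -977137136071/2016224 ≈ -4.8464e+5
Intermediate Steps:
(H(-416, -515) + 1/(-397365 - 106691))*(-426051 - 312446) = (-273/(-416) + 1/(-397365 - 106691))*(-426051 - 312446) = (-273*(-1/416) + 1/(-504056))*(-738497) = (21/32 - 1/504056)*(-738497) = (1323143/2016224)*(-738497) = -977137136071/2016224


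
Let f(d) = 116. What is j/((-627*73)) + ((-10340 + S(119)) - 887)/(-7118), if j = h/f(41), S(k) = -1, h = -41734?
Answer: 1361622955/858921942 ≈ 1.5853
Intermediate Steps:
j = -20867/58 (j = -41734/116 = -41734*1/116 = -20867/58 ≈ -359.78)
j/((-627*73)) + ((-10340 + S(119)) - 887)/(-7118) = -20867/(58*((-627*73))) + ((-10340 - 1) - 887)/(-7118) = -20867/58/(-45771) + (-10341 - 887)*(-1/7118) = -20867/58*(-1/45771) - 11228*(-1/7118) = 1897/241338 + 5614/3559 = 1361622955/858921942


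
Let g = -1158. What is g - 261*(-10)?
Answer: 1452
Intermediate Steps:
g - 261*(-10) = -1158 - 261*(-10) = -1158 + 2610 = 1452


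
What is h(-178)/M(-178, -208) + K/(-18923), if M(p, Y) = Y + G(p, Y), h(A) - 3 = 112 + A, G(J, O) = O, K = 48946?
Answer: -19169387/7871968 ≈ -2.4351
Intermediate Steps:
h(A) = 115 + A (h(A) = 3 + (112 + A) = 115 + A)
M(p, Y) = 2*Y (M(p, Y) = Y + Y = 2*Y)
h(-178)/M(-178, -208) + K/(-18923) = (115 - 178)/((2*(-208))) + 48946/(-18923) = -63/(-416) + 48946*(-1/18923) = -63*(-1/416) - 48946/18923 = 63/416 - 48946/18923 = -19169387/7871968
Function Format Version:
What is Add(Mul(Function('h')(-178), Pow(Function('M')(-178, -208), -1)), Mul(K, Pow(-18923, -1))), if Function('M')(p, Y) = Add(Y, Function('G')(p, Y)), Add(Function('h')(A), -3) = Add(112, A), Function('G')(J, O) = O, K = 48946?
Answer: Rational(-19169387, 7871968) ≈ -2.4351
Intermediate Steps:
Function('h')(A) = Add(115, A) (Function('h')(A) = Add(3, Add(112, A)) = Add(115, A))
Function('M')(p, Y) = Mul(2, Y) (Function('M')(p, Y) = Add(Y, Y) = Mul(2, Y))
Add(Mul(Function('h')(-178), Pow(Function('M')(-178, -208), -1)), Mul(K, Pow(-18923, -1))) = Add(Mul(Add(115, -178), Pow(Mul(2, -208), -1)), Mul(48946, Pow(-18923, -1))) = Add(Mul(-63, Pow(-416, -1)), Mul(48946, Rational(-1, 18923))) = Add(Mul(-63, Rational(-1, 416)), Rational(-48946, 18923)) = Add(Rational(63, 416), Rational(-48946, 18923)) = Rational(-19169387, 7871968)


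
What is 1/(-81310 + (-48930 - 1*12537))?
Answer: -1/142777 ≈ -7.0039e-6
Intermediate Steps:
1/(-81310 + (-48930 - 1*12537)) = 1/(-81310 + (-48930 - 12537)) = 1/(-81310 - 61467) = 1/(-142777) = -1/142777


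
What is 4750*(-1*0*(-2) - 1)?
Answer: -4750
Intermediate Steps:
4750*(-1*0*(-2) - 1) = 4750*(0*(-2) - 1) = 4750*(0 - 1) = 4750*(-1) = -4750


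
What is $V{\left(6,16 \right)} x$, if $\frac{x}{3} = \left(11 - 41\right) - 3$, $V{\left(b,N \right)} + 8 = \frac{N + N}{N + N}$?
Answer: $693$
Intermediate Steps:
$V{\left(b,N \right)} = -7$ ($V{\left(b,N \right)} = -8 + \frac{N + N}{N + N} = -8 + \frac{2 N}{2 N} = -8 + 2 N \frac{1}{2 N} = -8 + 1 = -7$)
$x = -99$ ($x = 3 \left(\left(11 - 41\right) - 3\right) = 3 \left(-30 - 3\right) = 3 \left(-33\right) = -99$)
$V{\left(6,16 \right)} x = \left(-7\right) \left(-99\right) = 693$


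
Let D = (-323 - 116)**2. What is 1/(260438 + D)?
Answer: 1/453159 ≈ 2.2067e-6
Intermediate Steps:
D = 192721 (D = (-439)**2 = 192721)
1/(260438 + D) = 1/(260438 + 192721) = 1/453159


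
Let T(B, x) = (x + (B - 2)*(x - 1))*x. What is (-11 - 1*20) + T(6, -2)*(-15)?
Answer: -451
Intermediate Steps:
T(B, x) = x*(x + (-1 + x)*(-2 + B)) (T(B, x) = (x + (-2 + B)*(-1 + x))*x = (x + (-1 + x)*(-2 + B))*x = x*(x + (-1 + x)*(-2 + B)))
(-11 - 1*20) + T(6, -2)*(-15) = (-11 - 1*20) - 2*(2 - 1*6 - 1*(-2) + 6*(-2))*(-15) = (-11 - 20) - 2*(2 - 6 + 2 - 12)*(-15) = -31 - 2*(-14)*(-15) = -31 + 28*(-15) = -31 - 420 = -451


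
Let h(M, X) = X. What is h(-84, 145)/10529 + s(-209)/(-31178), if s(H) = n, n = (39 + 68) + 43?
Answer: 1470730/164136581 ≈ 0.0089604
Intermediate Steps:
n = 150 (n = 107 + 43 = 150)
s(H) = 150
h(-84, 145)/10529 + s(-209)/(-31178) = 145/10529 + 150/(-31178) = 145*(1/10529) + 150*(-1/31178) = 145/10529 - 75/15589 = 1470730/164136581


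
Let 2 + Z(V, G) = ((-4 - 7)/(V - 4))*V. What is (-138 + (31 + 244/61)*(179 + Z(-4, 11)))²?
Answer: 137569441/4 ≈ 3.4392e+7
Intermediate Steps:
Z(V, G) = -2 - 11*V/(-4 + V) (Z(V, G) = -2 + ((-4 - 7)/(V - 4))*V = -2 + (-11/(-4 + V))*V = -2 - 11*V/(-4 + V))
(-138 + (31 + 244/61)*(179 + Z(-4, 11)))² = (-138 + (31 + 244/61)*(179 + (8 - 13*(-4))/(-4 - 4)))² = (-138 + (31 + 244*(1/61))*(179 + (8 + 52)/(-8)))² = (-138 + (31 + 4)*(179 - ⅛*60))² = (-138 + 35*(179 - 15/2))² = (-138 + 35*(343/2))² = (-138 + 12005/2)² = (11729/2)² = 137569441/4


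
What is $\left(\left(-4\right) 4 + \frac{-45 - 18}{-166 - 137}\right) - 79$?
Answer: $- \frac{9574}{101} \approx -94.792$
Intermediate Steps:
$\left(\left(-4\right) 4 + \frac{-45 - 18}{-166 - 137}\right) - 79 = \left(-16 - \frac{63}{-303}\right) - 79 = \left(-16 - - \frac{21}{101}\right) - 79 = \left(-16 + \frac{21}{101}\right) - 79 = - \frac{1595}{101} - 79 = - \frac{9574}{101}$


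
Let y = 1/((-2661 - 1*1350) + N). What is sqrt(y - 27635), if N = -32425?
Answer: I*sqrt(9171932814849)/18218 ≈ 166.24*I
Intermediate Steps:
y = -1/36436 (y = 1/((-2661 - 1*1350) - 32425) = 1/((-2661 - 1350) - 32425) = 1/(-4011 - 32425) = 1/(-36436) = -1/36436 ≈ -2.7445e-5)
sqrt(y - 27635) = sqrt(-1/36436 - 27635) = sqrt(-1006908861/36436) = I*sqrt(9171932814849)/18218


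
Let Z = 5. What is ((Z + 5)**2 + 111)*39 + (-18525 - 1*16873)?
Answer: -27169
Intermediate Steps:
((Z + 5)**2 + 111)*39 + (-18525 - 1*16873) = ((5 + 5)**2 + 111)*39 + (-18525 - 1*16873) = (10**2 + 111)*39 + (-18525 - 16873) = (100 + 111)*39 - 35398 = 211*39 - 35398 = 8229 - 35398 = -27169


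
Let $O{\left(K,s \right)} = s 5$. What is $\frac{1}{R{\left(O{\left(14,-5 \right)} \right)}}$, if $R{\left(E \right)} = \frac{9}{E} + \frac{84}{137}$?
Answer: $\frac{3425}{867} \approx 3.9504$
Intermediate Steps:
$O{\left(K,s \right)} = 5 s$
$R{\left(E \right)} = \frac{84}{137} + \frac{9}{E}$ ($R{\left(E \right)} = \frac{9}{E} + 84 \cdot \frac{1}{137} = \frac{9}{E} + \frac{84}{137} = \frac{84}{137} + \frac{9}{E}$)
$\frac{1}{R{\left(O{\left(14,-5 \right)} \right)}} = \frac{1}{\frac{84}{137} + \frac{9}{5 \left(-5\right)}} = \frac{1}{\frac{84}{137} + \frac{9}{-25}} = \frac{1}{\frac{84}{137} + 9 \left(- \frac{1}{25}\right)} = \frac{1}{\frac{84}{137} - \frac{9}{25}} = \frac{1}{\frac{867}{3425}} = \frac{3425}{867}$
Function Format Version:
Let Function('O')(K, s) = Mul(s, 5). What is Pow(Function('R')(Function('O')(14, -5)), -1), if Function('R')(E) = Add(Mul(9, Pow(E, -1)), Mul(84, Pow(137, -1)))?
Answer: Rational(3425, 867) ≈ 3.9504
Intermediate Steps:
Function('O')(K, s) = Mul(5, s)
Function('R')(E) = Add(Rational(84, 137), Mul(9, Pow(E, -1))) (Function('R')(E) = Add(Mul(9, Pow(E, -1)), Mul(84, Rational(1, 137))) = Add(Mul(9, Pow(E, -1)), Rational(84, 137)) = Add(Rational(84, 137), Mul(9, Pow(E, -1))))
Pow(Function('R')(Function('O')(14, -5)), -1) = Pow(Add(Rational(84, 137), Mul(9, Pow(Mul(5, -5), -1))), -1) = Pow(Add(Rational(84, 137), Mul(9, Pow(-25, -1))), -1) = Pow(Add(Rational(84, 137), Mul(9, Rational(-1, 25))), -1) = Pow(Add(Rational(84, 137), Rational(-9, 25)), -1) = Pow(Rational(867, 3425), -1) = Rational(3425, 867)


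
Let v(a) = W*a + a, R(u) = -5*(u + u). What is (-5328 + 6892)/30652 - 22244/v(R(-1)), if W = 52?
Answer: -85124271/2030695 ≈ -41.919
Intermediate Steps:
R(u) = -10*u
v(a) = 53*a (v(a) = 52*a + a = 53*a)
(-5328 + 6892)/30652 - 22244/v(R(-1)) = (-5328 + 6892)/30652 - 22244/(53*(-10*(-1))) = 1564*(1/30652) - 22244/(53*10) = 391/7663 - 22244/530 = 391/7663 - 22244*1/530 = 391/7663 - 11122/265 = -85124271/2030695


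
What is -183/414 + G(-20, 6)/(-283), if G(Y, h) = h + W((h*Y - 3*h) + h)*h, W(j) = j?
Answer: 91205/39054 ≈ 2.3354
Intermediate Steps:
G(Y, h) = h + h*(-2*h + Y*h) (G(Y, h) = h + ((h*Y - 3*h) + h)*h = h + ((Y*h - 3*h) + h)*h = h + ((-3*h + Y*h) + h)*h = h + (-2*h + Y*h)*h = h + h*(-2*h + Y*h))
-183/414 + G(-20, 6)/(-283) = -183/414 + (6*(1 + 6*(-2 - 20)))/(-283) = -183*1/414 + (6*(1 + 6*(-22)))*(-1/283) = -61/138 + (6*(1 - 132))*(-1/283) = -61/138 + (6*(-131))*(-1/283) = -61/138 - 786*(-1/283) = -61/138 + 786/283 = 91205/39054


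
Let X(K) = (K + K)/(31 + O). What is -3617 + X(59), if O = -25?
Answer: -10792/3 ≈ -3597.3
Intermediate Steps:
X(K) = K/3 (X(K) = (K + K)/(31 - 25) = (2*K)/6 = (2*K)*(1/6) = K/3)
-3617 + X(59) = -3617 + (1/3)*59 = -3617 + 59/3 = -10792/3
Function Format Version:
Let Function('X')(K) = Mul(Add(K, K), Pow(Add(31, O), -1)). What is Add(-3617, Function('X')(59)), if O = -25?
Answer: Rational(-10792, 3) ≈ -3597.3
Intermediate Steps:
Function('X')(K) = Mul(Rational(1, 3), K) (Function('X')(K) = Mul(Add(K, K), Pow(Add(31, -25), -1)) = Mul(Mul(2, K), Pow(6, -1)) = Mul(Mul(2, K), Rational(1, 6)) = Mul(Rational(1, 3), K))
Add(-3617, Function('X')(59)) = Add(-3617, Mul(Rational(1, 3), 59)) = Add(-3617, Rational(59, 3)) = Rational(-10792, 3)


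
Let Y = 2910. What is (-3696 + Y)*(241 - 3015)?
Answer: 2180364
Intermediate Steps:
(-3696 + Y)*(241 - 3015) = (-3696 + 2910)*(241 - 3015) = -786*(-2774) = 2180364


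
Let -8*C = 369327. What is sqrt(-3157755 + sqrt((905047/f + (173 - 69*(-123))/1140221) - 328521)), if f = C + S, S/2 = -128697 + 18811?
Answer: sqrt(-18582188636727656679641930132595 + 2425823598163*I*sqrt(1933241271537360842526093450357))/2425823598163 ≈ 0.16127 + 1777.0*I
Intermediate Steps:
C = -369327/8 (C = -1/8*369327 = -369327/8 ≈ -46166.)
S = -219772 (S = 2*(-128697 + 18811) = 2*(-109886) = -219772)
f = -2127503/8 (f = -369327/8 - 219772 = -2127503/8 ≈ -2.6594e+5)
sqrt(-3157755 + sqrt((905047/f + (173 - 69*(-123))/1140221) - 328521)) = sqrt(-3157755 + sqrt((905047/(-2127503/8) + (173 - 69*(-123))/1140221) - 328521)) = sqrt(-3157755 + sqrt((905047*(-8/2127503) + (173 + 8487)*(1/1140221)) - 328521)) = sqrt(-3157755 + sqrt((-7240376/2127503 + 8660*(1/1140221)) - 328521)) = sqrt(-3157755 + sqrt((-7240376/2127503 + 8660/1140221) - 328521)) = sqrt(-3157755 + sqrt(-8237204587116/2425823598163 - 328521)) = sqrt(-3157755 + sqrt(-796942231496694039/2425823598163)) = sqrt(-3157755 + I*sqrt(1933241271537360842526093450357)/2425823598163)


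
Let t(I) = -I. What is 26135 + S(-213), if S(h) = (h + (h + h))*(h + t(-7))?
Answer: 157769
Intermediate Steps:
S(h) = 3*h*(7 + h) (S(h) = (h + (h + h))*(h - 1*(-7)) = (h + 2*h)*(h + 7) = (3*h)*(7 + h) = 3*h*(7 + h))
26135 + S(-213) = 26135 + 3*(-213)*(7 - 213) = 26135 + 3*(-213)*(-206) = 26135 + 131634 = 157769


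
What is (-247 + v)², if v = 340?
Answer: 8649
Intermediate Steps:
(-247 + v)² = (-247 + 340)² = 93² = 8649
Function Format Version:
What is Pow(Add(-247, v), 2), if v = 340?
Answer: 8649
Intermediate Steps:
Pow(Add(-247, v), 2) = Pow(Add(-247, 340), 2) = Pow(93, 2) = 8649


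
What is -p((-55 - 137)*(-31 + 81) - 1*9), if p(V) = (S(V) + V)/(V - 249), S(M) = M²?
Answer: 15387212/1643 ≈ 9365.3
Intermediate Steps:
p(V) = (V + V²)/(-249 + V) (p(V) = (V² + V)/(V - 249) = (V + V²)/(-249 + V))
-p((-55 - 137)*(-31 + 81) - 1*9) = -((-55 - 137)*(-31 + 81) - 1*9)*(1 + ((-55 - 137)*(-31 + 81) - 1*9))/(-249 + ((-55 - 137)*(-31 + 81) - 1*9)) = -(-192*50 - 9)*(1 + (-192*50 - 9))/(-249 + (-192*50 - 9)) = -(-9600 - 9)*(1 + (-9600 - 9))/(-249 + (-9600 - 9)) = -(-9609)*(1 - 9609)/(-249 - 9609) = -(-9609)*(-9608)/(-9858) = -(-9609)*(-1)*(-9608)/9858 = -1*(-15387212/1643) = 15387212/1643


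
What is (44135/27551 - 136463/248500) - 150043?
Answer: -1027250713355113/6846423500 ≈ -1.5004e+5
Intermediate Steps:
(44135/27551 - 136463/248500) - 150043 = 7207855387/6846423500 - 150043 = -1027250713355113/6846423500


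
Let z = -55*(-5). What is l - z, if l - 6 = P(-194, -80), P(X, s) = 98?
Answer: -171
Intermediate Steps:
z = 275
l = 104 (l = 6 + 98 = 104)
l - z = 104 - 1*275 = 104 - 275 = -171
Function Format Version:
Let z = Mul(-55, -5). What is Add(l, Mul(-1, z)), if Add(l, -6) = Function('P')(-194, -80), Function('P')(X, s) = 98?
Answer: -171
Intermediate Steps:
z = 275
l = 104 (l = Add(6, 98) = 104)
Add(l, Mul(-1, z)) = Add(104, Mul(-1, 275)) = Add(104, -275) = -171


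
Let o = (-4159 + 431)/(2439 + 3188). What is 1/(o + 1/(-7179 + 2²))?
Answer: -40373725/26754027 ≈ -1.5091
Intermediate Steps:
o = -3728/5627 ≈ -0.66252
1/(o + 1/(-7179 + 2²)) = 1/(-3728/5627 + 1/(-7179 + 2²)) = 1/(-3728/5627 + 1/(-7179 + 4)) = 1/(-3728/5627 + 1/(-7175)) = 1/(-3728/5627 - 1/7175) = 1/(-26754027/40373725) = -40373725/26754027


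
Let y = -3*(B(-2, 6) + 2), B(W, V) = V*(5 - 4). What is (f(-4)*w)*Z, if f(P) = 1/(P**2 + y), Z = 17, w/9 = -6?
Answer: 459/4 ≈ 114.75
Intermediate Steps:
w = -54 (w = 9*(-6) = -54)
B(W, V) = V (B(W, V) = V*1 = V)
y = -24 (y = -3*(6 + 2) = -3*8 = -24)
f(P) = 1/(-24 + P**2) (f(P) = 1/(P**2 - 24) = 1/(-24 + P**2))
(f(-4)*w)*Z = (-54/(-24 + (-4)**2))*17 = (-54/(-24 + 16))*17 = (-54/(-8))*17 = -1/8*(-54)*17 = (27/4)*17 = 459/4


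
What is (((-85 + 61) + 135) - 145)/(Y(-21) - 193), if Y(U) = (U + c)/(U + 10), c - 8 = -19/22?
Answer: 8228/46401 ≈ 0.17732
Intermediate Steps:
c = 157/22 (c = 8 - 19/22 = 157/22 ≈ 7.1364)
Y(U) = (157/22 + U)/(10 + U) (Y(U) = (U + 157/22)/(U + 10) = (157/22 + U)/(10 + U))
(((-85 + 61) + 135) - 145)/(Y(-21) - 193) = (((-85 + 61) + 135) - 145)/((157/22 - 21)/(10 - 21) - 193) = ((-24 + 135) - 145)/(-305/22/(-11) - 193) = (111 - 145)/(-1/11*(-305/22) - 193) = -34/(305/242 - 193) = -34/(-46401/242) = -34*(-242/46401) = 8228/46401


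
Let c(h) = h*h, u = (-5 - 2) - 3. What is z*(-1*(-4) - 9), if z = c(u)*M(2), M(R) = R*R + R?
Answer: -3000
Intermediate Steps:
M(R) = R + R² (M(R) = R² + R = R + R²)
u = -10 (u = -7 - 3 = -10)
c(h) = h²
z = 600 (z = (-10)²*(2*(1 + 2)) = 100*(2*3) = 100*6 = 600)
z*(-1*(-4) - 9) = 600*(-1*(-4) - 9) = 600*(4 - 9) = 600*(-5) = -3000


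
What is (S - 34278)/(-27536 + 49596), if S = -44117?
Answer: -15679/4412 ≈ -3.5537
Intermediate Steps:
(S - 34278)/(-27536 + 49596) = (-44117 - 34278)/(-27536 + 49596) = -78395/22060 = -78395*1/22060 = -15679/4412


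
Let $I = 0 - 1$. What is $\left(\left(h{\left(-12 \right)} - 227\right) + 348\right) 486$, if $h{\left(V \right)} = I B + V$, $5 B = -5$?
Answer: $53460$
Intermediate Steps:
$B = -1$ ($B = \frac{1}{5} \left(-5\right) = -1$)
$I = -1$
$h{\left(V \right)} = 1 + V$ ($h{\left(V \right)} = \left(-1\right) \left(-1\right) + V = 1 + V$)
$\left(\left(h{\left(-12 \right)} - 227\right) + 348\right) 486 = \left(\left(\left(1 - 12\right) - 227\right) + 348\right) 486 = \left(\left(-11 - 227\right) + 348\right) 486 = \left(-238 + 348\right) 486 = 110 \cdot 486 = 53460$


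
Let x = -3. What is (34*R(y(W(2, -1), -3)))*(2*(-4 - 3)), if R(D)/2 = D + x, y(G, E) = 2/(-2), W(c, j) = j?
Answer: 3808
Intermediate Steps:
y(G, E) = -1 (y(G, E) = 2*(-½) = -1)
R(D) = -6 + 2*D (R(D) = 2*(D - 3) = 2*(-3 + D) = -6 + 2*D)
(34*R(y(W(2, -1), -3)))*(2*(-4 - 3)) = (34*(-6 + 2*(-1)))*(2*(-4 - 3)) = (34*(-6 - 2))*(2*(-7)) = (34*(-8))*(-14) = -272*(-14) = 3808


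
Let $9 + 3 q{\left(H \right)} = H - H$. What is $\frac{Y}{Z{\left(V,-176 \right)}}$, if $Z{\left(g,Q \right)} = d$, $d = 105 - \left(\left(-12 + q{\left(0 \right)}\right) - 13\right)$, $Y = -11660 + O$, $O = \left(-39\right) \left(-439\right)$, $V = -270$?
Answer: $\frac{5461}{133} \approx 41.06$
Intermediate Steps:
$q{\left(H \right)} = -3$ ($q{\left(H \right)} = -3 + \frac{H - H}{3} = -3 + \frac{1}{3} \cdot 0 = -3 + 0 = -3$)
$O = 17121$
$Y = 5461$ ($Y = -11660 + 17121 = 5461$)
$d = 133$ ($d = 105 - \left(\left(-12 - 3\right) - 13\right) = 105 - \left(-15 - 13\right) = 105 - -28 = 105 + 28 = 133$)
$Z{\left(g,Q \right)} = 133$
$\frac{Y}{Z{\left(V,-176 \right)}} = \frac{5461}{133}$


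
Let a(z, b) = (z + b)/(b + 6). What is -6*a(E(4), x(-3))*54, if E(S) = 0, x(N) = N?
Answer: 324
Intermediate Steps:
a(z, b) = (b + z)/(6 + b)
-6*a(E(4), x(-3))*54 = -6*(-3 + 0)/(6 - 3)*54 = -6*(-3)/3*54 = -2*(-3)*54 = -6*(-1)*54 = 6*54 = 324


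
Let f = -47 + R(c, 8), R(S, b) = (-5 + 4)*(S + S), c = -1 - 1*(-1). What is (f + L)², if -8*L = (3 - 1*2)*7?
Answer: 146689/64 ≈ 2292.0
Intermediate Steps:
c = 0 (c = -1 + 1 = 0)
R(S, b) = -2*S
f = -47 (f = -47 - 2*0 = -47 + 0 = -47)
L = -7/8 (L = -(3 - 1*2)*7/8 = -(3 - 2)*7/8 = -7/8 ≈ -0.87500)
(f + L)² = (-47 - 7/8)² = (-383/8)² = 146689/64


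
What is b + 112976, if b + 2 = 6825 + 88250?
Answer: 208049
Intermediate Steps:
b = 95073 (b = -2 + (6825 + 88250) = -2 + 95075 = 95073)
b + 112976 = 95073 + 112976 = 208049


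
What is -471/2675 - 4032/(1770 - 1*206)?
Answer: -2880561/1045925 ≈ -2.7541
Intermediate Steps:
-471/2675 - 4032/(1770 - 1*206) = -471*1/2675 - 4032/(1770 - 206) = -471/2675 - 4032/1564 = -471/2675 - 4032*1/1564 = -471/2675 - 1008/391 = -2880561/1045925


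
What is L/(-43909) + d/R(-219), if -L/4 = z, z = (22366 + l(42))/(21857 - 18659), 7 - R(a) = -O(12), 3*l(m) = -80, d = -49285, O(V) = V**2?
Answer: -10380951907369/31805352423 ≈ -326.39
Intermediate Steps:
l(m) = -80/3 (l(m) = (1/3)*(-80) = -80/3)
R(a) = 151 (R(a) = 7 - (-1)*12**2 = 7 - (-1)*144 = 7 - 1*(-144) = 7 + 144 = 151)
z = 33509/4797 (z = (22366 - 80/3)/(21857 - 18659) = (67018/3)/3198 = (67018/3)*(1/3198) = 33509/4797 ≈ 6.9854)
L = -134036/4797 (L = -4*33509/4797 = -134036/4797 ≈ -27.942)
L/(-43909) + d/R(-219) = -134036/4797/(-43909) - 49285/151 = -134036/4797*(-1/43909) - 49285*1/151 = 134036/210631473 - 49285/151 = -10380951907369/31805352423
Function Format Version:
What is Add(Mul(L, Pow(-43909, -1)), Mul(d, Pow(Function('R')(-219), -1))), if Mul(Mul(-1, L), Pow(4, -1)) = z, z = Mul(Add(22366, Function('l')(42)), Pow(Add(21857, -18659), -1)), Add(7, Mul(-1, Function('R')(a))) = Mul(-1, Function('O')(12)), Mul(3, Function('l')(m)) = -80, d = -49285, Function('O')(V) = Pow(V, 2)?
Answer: Rational(-10380951907369, 31805352423) ≈ -326.39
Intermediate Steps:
Function('l')(m) = Rational(-80, 3) (Function('l')(m) = Mul(Rational(1, 3), -80) = Rational(-80, 3))
Function('R')(a) = 151 (Function('R')(a) = Add(7, Mul(-1, Mul(-1, Pow(12, 2)))) = Add(7, Mul(-1, Mul(-1, 144))) = Add(7, Mul(-1, -144)) = Add(7, 144) = 151)
z = Rational(33509, 4797) (z = Mul(Add(22366, Rational(-80, 3)), Pow(Add(21857, -18659), -1)) = Mul(Rational(67018, 3), Pow(3198, -1)) = Mul(Rational(67018, 3), Rational(1, 3198)) = Rational(33509, 4797) ≈ 6.9854)
L = Rational(-134036, 4797) (L = Mul(-4, Rational(33509, 4797)) = Rational(-134036, 4797) ≈ -27.942)
Add(Mul(L, Pow(-43909, -1)), Mul(d, Pow(Function('R')(-219), -1))) = Add(Mul(Rational(-134036, 4797), Pow(-43909, -1)), Mul(-49285, Pow(151, -1))) = Add(Mul(Rational(-134036, 4797), Rational(-1, 43909)), Mul(-49285, Rational(1, 151))) = Add(Rational(134036, 210631473), Rational(-49285, 151)) = Rational(-10380951907369, 31805352423)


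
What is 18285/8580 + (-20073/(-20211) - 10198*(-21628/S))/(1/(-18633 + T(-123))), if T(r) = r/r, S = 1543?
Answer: -15836399072993312635/5946049252 ≈ -2.6633e+9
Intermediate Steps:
T(r) = 1
18285/8580 + (-20073/(-20211) - 10198*(-21628/S))/(1/(-18633 + T(-123))) = 18285/8580 + (-20073/(-20211) - 10198/(1543/(-21628)))/(1/(-18633 + 1)) = 18285*(1/8580) + (-20073*(-1/20211) - 10198/(1543*(-1/21628)))/(1/(-18632)) = 1219/572 + (6691/6737 - 10198/(-1543/21628))/(-1/18632) = 1219/572 + (6691/6737 - 10198*(-21628/1543))*(-18632) = 1219/572 + (6691/6737 + 220562344/1543)*(-18632) = 1219/572 + (1485938835741/10395191)*(-18632) = 1219/572 - 27686012387526312/10395191 = -15836399072993312635/5946049252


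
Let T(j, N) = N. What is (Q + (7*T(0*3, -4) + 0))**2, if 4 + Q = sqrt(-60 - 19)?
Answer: (32 - I*sqrt(79))**2 ≈ 945.0 - 568.84*I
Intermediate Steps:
Q = -4 + I*sqrt(79) (Q = -4 + sqrt(-60 - 19) = -4 + sqrt(-79) = -4 + I*sqrt(79) ≈ -4.0 + 8.8882*I)
(Q + (7*T(0*3, -4) + 0))**2 = ((-4 + I*sqrt(79)) + (7*(-4) + 0))**2 = ((-4 + I*sqrt(79)) + (-28 + 0))**2 = ((-4 + I*sqrt(79)) - 28)**2 = (-32 + I*sqrt(79))**2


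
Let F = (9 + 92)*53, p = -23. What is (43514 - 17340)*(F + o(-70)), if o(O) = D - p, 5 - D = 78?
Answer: 138800722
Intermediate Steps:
D = -73 (D = 5 - 1*78 = 5 - 78 = -73)
F = 5353 (F = 101*53 = 5353)
o(O) = -50 (o(O) = -73 - 1*(-23) = -73 + 23 = -50)
(43514 - 17340)*(F + o(-70)) = (43514 - 17340)*(5353 - 50) = 26174*5303 = 138800722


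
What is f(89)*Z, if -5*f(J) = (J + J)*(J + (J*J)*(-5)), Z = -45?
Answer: -63304632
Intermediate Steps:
f(J) = -2*J*(J - 5*J**2)/5 (f(J) = -(J + J)*(J + (J*J)*(-5))/5 = -2*J*(J + J**2*(-5))/5 = -2*J*(J - 5*J**2)/5)
f(89)*Z = (89**2*(-2/5 + 2*89))*(-45) = (7921*(-2/5 + 178))*(-45) = (7921*(888/5))*(-45) = (7033848/5)*(-45) = -63304632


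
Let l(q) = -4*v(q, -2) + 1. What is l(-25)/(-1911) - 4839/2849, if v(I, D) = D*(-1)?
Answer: -26902/15873 ≈ -1.6948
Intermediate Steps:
v(I, D) = -D
l(q) = -7 (l(q) = -(-4)*(-2) + 1 = -4*2 + 1 = -8 + 1 = -7)
l(-25)/(-1911) - 4839/2849 = -7/(-1911) - 4839/2849 = -7*(-1/1911) - 4839*1/2849 = 1/273 - 4839/2849 = -26902/15873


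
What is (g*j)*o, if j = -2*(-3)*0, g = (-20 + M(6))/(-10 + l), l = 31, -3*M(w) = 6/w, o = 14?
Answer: 0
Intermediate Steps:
M(w) = -2/w
g = -61/63 (g = (-20 - 2/6)/(-10 + 31) = (-20 - 2*⅙)/21 = (-20 - ⅓)*(1/21) = -61/3*1/21 = -61/63 ≈ -0.96825)
j = 0 (j = 6*0 = 0)
(g*j)*o = -61/63*0*14 = 0*14 = 0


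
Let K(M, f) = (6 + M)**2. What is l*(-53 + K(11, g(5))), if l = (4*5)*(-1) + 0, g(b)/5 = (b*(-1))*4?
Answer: -4720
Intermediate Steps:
g(b) = -20*b (g(b) = 5*((b*(-1))*4) = 5*(-b*4) = 5*(-4*b) = -20*b)
l = -20 (l = 20*(-1) + 0 = -20 + 0 = -20)
l*(-53 + K(11, g(5))) = -20*(-53 + (6 + 11)**2) = -20*(-53 + 17**2) = -20*(-53 + 289) = -20*236 = -4720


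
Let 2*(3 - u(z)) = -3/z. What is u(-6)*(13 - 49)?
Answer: -99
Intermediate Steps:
u(z) = 3 + 3/(2*z) (u(z) = 3 - (-3)/(2*z) = 3 + 3/(2*z))
u(-6)*(13 - 49) = (3 + (3/2)/(-6))*(13 - 49) = (3 + (3/2)*(-⅙))*(-36) = (3 - ¼)*(-36) = (11/4)*(-36) = -99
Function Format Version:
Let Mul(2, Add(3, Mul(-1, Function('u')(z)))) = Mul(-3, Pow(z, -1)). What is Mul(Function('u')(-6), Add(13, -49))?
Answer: -99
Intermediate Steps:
Function('u')(z) = Add(3, Mul(Rational(3, 2), Pow(z, -1))) (Function('u')(z) = Add(3, Mul(Rational(-1, 2), Mul(-3, Pow(z, -1)))) = Add(3, Mul(Rational(3, 2), Pow(z, -1))))
Mul(Function('u')(-6), Add(13, -49)) = Mul(Add(3, Mul(Rational(3, 2), Pow(-6, -1))), Add(13, -49)) = Mul(Add(3, Mul(Rational(3, 2), Rational(-1, 6))), -36) = Mul(Add(3, Rational(-1, 4)), -36) = Mul(Rational(11, 4), -36) = -99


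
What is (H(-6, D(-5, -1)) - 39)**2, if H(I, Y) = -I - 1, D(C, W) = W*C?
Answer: 1156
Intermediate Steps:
D(C, W) = C*W
H(I, Y) = -1 - I
(H(-6, D(-5, -1)) - 39)**2 = ((-1 - 1*(-6)) - 39)**2 = ((-1 + 6) - 39)**2 = (5 - 39)**2 = (-34)**2 = 1156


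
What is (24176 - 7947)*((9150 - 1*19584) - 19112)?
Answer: -479502034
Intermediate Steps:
(24176 - 7947)*((9150 - 1*19584) - 19112) = 16229*((9150 - 19584) - 19112) = 16229*(-10434 - 19112) = 16229*(-29546) = -479502034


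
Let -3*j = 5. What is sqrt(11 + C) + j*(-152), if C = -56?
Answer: 760/3 + 3*I*sqrt(5) ≈ 253.33 + 6.7082*I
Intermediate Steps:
j = -5/3 (j = -1/3*5 = -5/3 ≈ -1.6667)
sqrt(11 + C) + j*(-152) = sqrt(11 - 56) - 5/3*(-152) = sqrt(-45) + 760/3 = 3*I*sqrt(5) + 760/3 = 760/3 + 3*I*sqrt(5)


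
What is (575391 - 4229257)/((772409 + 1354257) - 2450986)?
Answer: 1826933/162160 ≈ 11.266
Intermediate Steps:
(575391 - 4229257)/((772409 + 1354257) - 2450986) = -3653866/(2126666 - 2450986) = -3653866/(-324320) = -3653866*(-1/324320) = 1826933/162160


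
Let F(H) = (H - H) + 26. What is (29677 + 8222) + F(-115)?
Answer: 37925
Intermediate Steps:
F(H) = 26 (F(H) = 0 + 26 = 26)
(29677 + 8222) + F(-115) = (29677 + 8222) + 26 = 37899 + 26 = 37925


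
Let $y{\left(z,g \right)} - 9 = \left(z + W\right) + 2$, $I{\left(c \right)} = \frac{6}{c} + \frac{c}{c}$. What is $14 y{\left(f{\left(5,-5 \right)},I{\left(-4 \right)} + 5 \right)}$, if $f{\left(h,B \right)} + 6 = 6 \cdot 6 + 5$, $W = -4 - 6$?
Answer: $504$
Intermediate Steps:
$W = -10$ ($W = -4 - 6 = -10$)
$f{\left(h,B \right)} = 35$ ($f{\left(h,B \right)} = -6 + \left(6 \cdot 6 + 5\right) = -6 + \left(36 + 5\right) = -6 + 41 = 35$)
$I{\left(c \right)} = 1 + \frac{6}{c}$ ($I{\left(c \right)} = \frac{6}{c} + 1 = 1 + \frac{6}{c}$)
$y{\left(z,g \right)} = 1 + z$ ($y{\left(z,g \right)} = 9 + \left(\left(z - 10\right) + 2\right) = 9 + \left(\left(-10 + z\right) + 2\right) = 9 + \left(-8 + z\right) = 1 + z$)
$14 y{\left(f{\left(5,-5 \right)},I{\left(-4 \right)} + 5 \right)} = 14 \left(1 + 35\right) = 14 \cdot 36 = 504$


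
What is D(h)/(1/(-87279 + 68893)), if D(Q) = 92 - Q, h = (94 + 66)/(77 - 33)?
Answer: -17871192/11 ≈ -1.6247e+6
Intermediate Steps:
h = 40/11 (h = 160/44 = 160*(1/44) = 40/11 ≈ 3.6364)
D(h)/(1/(-87279 + 68893)) = (92 - 1*40/11)/(1/(-87279 + 68893)) = (92 - 40/11)/(1/(-18386)) = 972/(11*(-1/18386)) = (972/11)*(-18386) = -17871192/11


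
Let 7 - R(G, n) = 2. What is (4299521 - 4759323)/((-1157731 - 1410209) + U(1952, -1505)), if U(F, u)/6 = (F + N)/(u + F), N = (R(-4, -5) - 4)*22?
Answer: 34255249/191309556 ≈ 0.17906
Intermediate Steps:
R(G, n) = 5 (R(G, n) = 7 - 1*2 = 7 - 2 = 5)
N = 22 (N = (5 - 4)*22 = 1*22 = 22)
U(F, u) = 6*(22 + F)/(F + u) (U(F, u) = 6*((F + 22)/(u + F)) = 6*((22 + F)/(F + u)) = 6*(22 + F)/(F + u))
(4299521 - 4759323)/((-1157731 - 1410209) + U(1952, -1505)) = (4299521 - 4759323)/((-1157731 - 1410209) + 6*(22 + 1952)/(1952 - 1505)) = -459802/(-2567940 + 6*1974/447) = -459802/(-2567940 + 6*(1/447)*1974) = -459802/(-2567940 + 3948/149) = -459802/(-382619112/149) = -459802*(-149/382619112) = 34255249/191309556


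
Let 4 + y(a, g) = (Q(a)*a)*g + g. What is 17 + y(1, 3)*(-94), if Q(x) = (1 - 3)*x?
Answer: 675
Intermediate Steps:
Q(x) = -2*x
y(a, g) = -4 + g - 2*g*a**2 (y(a, g) = -4 + (((-2*a)*a)*g + g) = -4 + ((-2*a**2)*g + g) = -4 + (-2*g*a**2 + g) = -4 + (g - 2*g*a**2) = -4 + g - 2*g*a**2)
17 + y(1, 3)*(-94) = 17 + (-4 + 3 - 2*3*1**2)*(-94) = 17 + (-4 + 3 - 2*3*1)*(-94) = 17 + (-4 + 3 - 6)*(-94) = 17 - 7*(-94) = 17 + 658 = 675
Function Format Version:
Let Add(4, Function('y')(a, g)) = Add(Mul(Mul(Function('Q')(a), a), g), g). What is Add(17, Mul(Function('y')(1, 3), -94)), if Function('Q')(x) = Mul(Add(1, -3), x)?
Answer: 675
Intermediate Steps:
Function('Q')(x) = Mul(-2, x)
Function('y')(a, g) = Add(-4, g, Mul(-2, g, Pow(a, 2))) (Function('y')(a, g) = Add(-4, Add(Mul(Mul(Mul(-2, a), a), g), g)) = Add(-4, Add(Mul(Mul(-2, Pow(a, 2)), g), g)) = Add(-4, Add(Mul(-2, g, Pow(a, 2)), g)) = Add(-4, Add(g, Mul(-2, g, Pow(a, 2)))) = Add(-4, g, Mul(-2, g, Pow(a, 2))))
Add(17, Mul(Function('y')(1, 3), -94)) = Add(17, Mul(Add(-4, 3, Mul(-2, 3, Pow(1, 2))), -94)) = Add(17, Mul(Add(-4, 3, Mul(-2, 3, 1)), -94)) = Add(17, Mul(Add(-4, 3, -6), -94)) = Add(17, Mul(-7, -94)) = Add(17, 658) = 675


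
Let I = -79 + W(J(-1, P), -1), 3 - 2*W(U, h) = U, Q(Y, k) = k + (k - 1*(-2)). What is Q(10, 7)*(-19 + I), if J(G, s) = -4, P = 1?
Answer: -1512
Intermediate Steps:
Q(Y, k) = 2 + 2*k (Q(Y, k) = k + (k + 2) = k + (2 + k) = 2 + 2*k)
W(U, h) = 3/2 - U/2
I = -151/2 (I = -79 + (3/2 - 1/2*(-4)) = -79 + (3/2 + 2) = -79 + 7/2 = -151/2 ≈ -75.500)
Q(10, 7)*(-19 + I) = (2 + 2*7)*(-19 - 151/2) = (2 + 14)*(-189/2) = 16*(-189/2) = -1512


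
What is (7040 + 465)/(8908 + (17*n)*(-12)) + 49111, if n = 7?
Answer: 73471557/1496 ≈ 49112.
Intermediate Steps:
(7040 + 465)/(8908 + (17*n)*(-12)) + 49111 = (7040 + 465)/(8908 + (17*7)*(-12)) + 49111 = 7505/(8908 + 119*(-12)) + 49111 = 7505/(8908 - 1428) + 49111 = 7505/7480 + 49111 = 7505*(1/7480) + 49111 = 1501/1496 + 49111 = 73471557/1496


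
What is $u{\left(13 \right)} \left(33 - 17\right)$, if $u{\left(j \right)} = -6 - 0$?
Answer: $-96$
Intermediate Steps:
$u{\left(j \right)} = -6$ ($u{\left(j \right)} = -6 + 0 = -6$)
$u{\left(13 \right)} \left(33 - 17\right) = - 6 \left(33 - 17\right) = \left(-6\right) 16 = -96$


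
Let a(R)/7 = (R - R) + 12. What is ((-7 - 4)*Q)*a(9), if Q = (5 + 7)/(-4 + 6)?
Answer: -5544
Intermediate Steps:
Q = 6 (Q = 12/2 = 12*(½) = 6)
a(R) = 84 (a(R) = 7*((R - R) + 12) = 7*(0 + 12) = 7*12 = 84)
((-7 - 4)*Q)*a(9) = ((-7 - 4)*6)*84 = -11*6*84 = -66*84 = -5544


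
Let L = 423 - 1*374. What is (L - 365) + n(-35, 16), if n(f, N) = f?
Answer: -351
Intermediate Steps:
L = 49 (L = 423 - 374 = 49)
(L - 365) + n(-35, 16) = (49 - 365) - 35 = -316 - 35 = -351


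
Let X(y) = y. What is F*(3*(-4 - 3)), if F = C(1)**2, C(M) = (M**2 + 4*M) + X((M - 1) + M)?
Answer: -756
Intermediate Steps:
C(M) = -1 + M**2 + 6*M (C(M) = (M**2 + 4*M) + ((M - 1) + M) = (M**2 + 4*M) + ((-1 + M) + M) = (M**2 + 4*M) + (-1 + 2*M) = -1 + M**2 + 6*M)
F = 36 (F = (-1 + 1**2 + 6*1)**2 = (-1 + 1 + 6)**2 = 6**2 = 36)
F*(3*(-4 - 3)) = 36*(3*(-4 - 3)) = 36*(3*(-7)) = 36*(-21) = -756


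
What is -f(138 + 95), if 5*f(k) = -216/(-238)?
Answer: -108/595 ≈ -0.18151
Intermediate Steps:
f(k) = 108/595 (f(k) = (-216/(-238))/5 = (-216*(-1/238))/5 = (1/5)*(108/119) = 108/595)
-f(138 + 95) = -1*108/595 = -108/595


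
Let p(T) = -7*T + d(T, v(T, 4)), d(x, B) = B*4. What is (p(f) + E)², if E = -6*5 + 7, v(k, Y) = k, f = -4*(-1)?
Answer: 1225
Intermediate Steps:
f = 4
E = -23 (E = -30 + 7 = -23)
d(x, B) = 4*B
p(T) = -3*T (p(T) = -7*T + 4*T = -3*T)
(p(f) + E)² = (-3*4 - 23)² = (-12 - 23)² = (-35)² = 1225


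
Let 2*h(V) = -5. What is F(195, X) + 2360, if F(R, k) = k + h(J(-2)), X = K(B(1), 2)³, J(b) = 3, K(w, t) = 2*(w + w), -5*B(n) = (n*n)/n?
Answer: 589247/250 ≈ 2357.0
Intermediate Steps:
B(n) = -n/5 (B(n) = -n*n/(5*n) = -n²/(5*n) = -n/5)
K(w, t) = 4*w (K(w, t) = 2*(2*w) = 4*w)
h(V) = -5/2 (h(V) = (½)*(-5) = -5/2)
X = -64/125 (X = (4*(-⅕*1))³ = (4*(-⅕))³ = (-⅘)³ = -64/125 ≈ -0.51200)
F(R, k) = -5/2 + k (F(R, k) = k - 5/2 = -5/2 + k)
F(195, X) + 2360 = (-5/2 - 64/125) + 2360 = -753/250 + 2360 = 589247/250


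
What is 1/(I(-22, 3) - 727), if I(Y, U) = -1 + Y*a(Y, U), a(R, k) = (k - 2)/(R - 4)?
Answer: -13/9453 ≈ -0.0013752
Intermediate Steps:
a(R, k) = (-2 + k)/(-4 + R)
I(Y, U) = -1 + Y*(-2 + U)/(-4 + Y) (I(Y, U) = -1 + Y*((-2 + U)/(-4 + Y)) = -1 + Y*(-2 + U)/(-4 + Y))
1/(I(-22, 3) - 727) = 1/((4 - 1*(-22) - 22*(-2 + 3))/(-4 - 22) - 727) = 1/((4 + 22 - 22*1)/(-26) - 727) = 1/(-(4 + 22 - 22)/26 - 727) = 1/(-1/26*4 - 727) = 1/(-2/13 - 727) = 1/(-9453/13) = -13/9453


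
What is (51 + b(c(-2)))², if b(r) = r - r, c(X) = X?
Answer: 2601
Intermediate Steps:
b(r) = 0
(51 + b(c(-2)))² = (51 + 0)² = 51² = 2601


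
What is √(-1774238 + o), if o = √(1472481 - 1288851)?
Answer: √(-1774238 + √183630) ≈ 1331.8*I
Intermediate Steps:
o = √183630 ≈ 428.52
√(-1774238 + o) = √(-1774238 + √183630)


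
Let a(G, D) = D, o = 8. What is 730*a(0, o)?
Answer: 5840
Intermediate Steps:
730*a(0, o) = 730*8 = 5840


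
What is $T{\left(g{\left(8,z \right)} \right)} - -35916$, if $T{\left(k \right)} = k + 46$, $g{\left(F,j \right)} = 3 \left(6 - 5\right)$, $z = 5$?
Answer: $35965$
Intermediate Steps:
$g{\left(F,j \right)} = 3$ ($g{\left(F,j \right)} = 3 \cdot 1 = 3$)
$T{\left(k \right)} = 46 + k$
$T{\left(g{\left(8,z \right)} \right)} - -35916 = \left(46 + 3\right) - -35916 = 49 + 35916 = 35965$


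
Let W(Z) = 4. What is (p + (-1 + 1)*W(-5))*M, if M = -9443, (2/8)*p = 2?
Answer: -75544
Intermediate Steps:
p = 8 (p = 4*2 = 8)
(p + (-1 + 1)*W(-5))*M = (8 + (-1 + 1)*4)*(-9443) = (8 + 0*4)*(-9443) = (8 + 0)*(-9443) = 8*(-9443) = -75544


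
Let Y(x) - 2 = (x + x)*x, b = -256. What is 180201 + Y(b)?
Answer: 311275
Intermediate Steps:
Y(x) = 2 + 2*x**2 (Y(x) = 2 + (x + x)*x = 2 + (2*x)*x = 2 + 2*x**2)
180201 + Y(b) = 180201 + (2 + 2*(-256)**2) = 180201 + (2 + 2*65536) = 180201 + (2 + 131072) = 180201 + 131074 = 311275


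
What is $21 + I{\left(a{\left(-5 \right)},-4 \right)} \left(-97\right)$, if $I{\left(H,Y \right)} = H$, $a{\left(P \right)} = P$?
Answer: $506$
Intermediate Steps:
$21 + I{\left(a{\left(-5 \right)},-4 \right)} \left(-97\right) = 21 - -485 = 21 + 485 = 506$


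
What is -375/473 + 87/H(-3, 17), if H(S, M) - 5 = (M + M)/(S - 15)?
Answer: 359859/13244 ≈ 27.171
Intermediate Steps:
H(S, M) = 5 + 2*M/(-15 + S) (H(S, M) = 5 + (M + M)/(S - 15) = 5 + (2*M)/(-15 + S) = 5 + 2*M/(-15 + S))
-375/473 + 87/H(-3, 17) = -375/473 + 87/(((-75 + 2*17 + 5*(-3))/(-15 - 3))) = -375*1/473 + 87/(((-75 + 34 - 15)/(-18))) = -375/473 + 87/((-1/18*(-56))) = -375/473 + 87/(28/9) = -375/473 + 87*(9/28) = -375/473 + 783/28 = 359859/13244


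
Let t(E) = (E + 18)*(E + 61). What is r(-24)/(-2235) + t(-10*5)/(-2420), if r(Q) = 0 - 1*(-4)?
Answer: 3532/24585 ≈ 0.14366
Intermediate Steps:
r(Q) = 4 (r(Q) = 0 + 4 = 4)
t(E) = (18 + E)*(61 + E)
r(-24)/(-2235) + t(-10*5)/(-2420) = 4/(-2235) + (1098 + (-10*5)² + 79*(-10*5))/(-2420) = 4*(-1/2235) + (1098 + (-50)² + 79*(-50))*(-1/2420) = -4/2235 + (1098 + 2500 - 3950)*(-1/2420) = -4/2235 - 352*(-1/2420) = -4/2235 + 8/55 = 3532/24585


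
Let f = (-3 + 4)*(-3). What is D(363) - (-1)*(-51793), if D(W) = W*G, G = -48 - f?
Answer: -68128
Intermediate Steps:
f = -3 (f = 1*(-3) = -3)
G = -45 (G = -48 - 1*(-3) = -48 + 3 = -45)
D(W) = -45*W (D(W) = W*(-45) = -45*W)
D(363) - (-1)*(-51793) = -45*363 - (-1)*(-51793) = -16335 - 1*51793 = -16335 - 51793 = -68128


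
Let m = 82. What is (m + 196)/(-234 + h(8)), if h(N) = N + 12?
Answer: -139/107 ≈ -1.2991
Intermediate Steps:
h(N) = 12 + N
(m + 196)/(-234 + h(8)) = (82 + 196)/(-234 + (12 + 8)) = 278/(-234 + 20) = 278/(-214) = 278*(-1/214) = -139/107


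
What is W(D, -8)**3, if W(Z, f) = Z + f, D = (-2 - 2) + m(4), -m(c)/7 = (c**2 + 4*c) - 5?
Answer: -8120601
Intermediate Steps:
m(c) = 35 - 28*c - 7*c**2 (m(c) = -7*((c**2 + 4*c) - 5) = -7*(-5 + c**2 + 4*c) = 35 - 28*c - 7*c**2)
D = -193 (D = (-2 - 2) + (35 - 28*4 - 7*4**2) = -4 + (35 - 112 - 7*16) = -4 + (35 - 112 - 112) = -4 - 189 = -193)
W(D, -8)**3 = (-193 - 8)**3 = (-201)**3 = -8120601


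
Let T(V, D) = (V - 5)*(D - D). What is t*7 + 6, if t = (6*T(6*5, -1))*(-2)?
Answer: 6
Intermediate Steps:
T(V, D) = 0 (T(V, D) = (-5 + V)*0 = 0)
t = 0 (t = (6*0)*(-2) = 0*(-2) = 0)
t*7 + 6 = 0*7 + 6 = 0 + 6 = 6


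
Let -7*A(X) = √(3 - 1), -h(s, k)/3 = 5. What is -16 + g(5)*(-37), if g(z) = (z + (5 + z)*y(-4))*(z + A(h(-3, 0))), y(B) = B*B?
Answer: -30541 + 6105*√2/7 ≈ -29308.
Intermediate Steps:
h(s, k) = -15 (h(s, k) = -3*5 = -15)
y(B) = B²
A(X) = -√2/7 (A(X) = -√(3 - 1)/7 = -√2/7)
g(z) = (80 + 17*z)*(z - √2/7) (g(z) = (z + (5 + z)*(-4)²)*(z - √2/7) = (z + (5 + z)*16)*(z - √2/7) = (z + (80 + 16*z))*(z - √2/7) = (80 + 17*z)*(z - √2/7))
-16 + g(5)*(-37) = -16 + (17*5² + 80*5 - 80*√2/7 - 17/7*5*√2)*(-37) = -16 + (17*25 + 400 - 80*√2/7 - 85*√2/7)*(-37) = -16 + (425 + 400 - 80*√2/7 - 85*√2/7)*(-37) = -16 + (825 - 165*√2/7)*(-37) = -16 + (-30525 + 6105*√2/7) = -30541 + 6105*√2/7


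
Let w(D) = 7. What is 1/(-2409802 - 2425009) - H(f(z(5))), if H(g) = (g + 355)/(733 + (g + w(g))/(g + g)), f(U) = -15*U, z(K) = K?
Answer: -101531086009/265958118299 ≈ -0.38176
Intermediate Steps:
H(g) = (355 + g)/(733 + (7 + g)/(2*g)) (H(g) = (g + 355)/(733 + (g + 7)/(g + g)) = (355 + g)/(733 + (7 + g)/((2*g))) = (355 + g)/(733 + (7 + g)*(1/(2*g))) = (355 + g)/(733 + (7 + g)/(2*g)))
1/(-2409802 - 2425009) - H(f(z(5))) = 1/(-2409802 - 2425009) - 2*(-15*5)*(355 - 15*5)/(7 + 1467*(-15*5)) = 1/(-4834811) - 2*(-75)*(355 - 75)/(7 + 1467*(-75)) = -1/4834811 - 2*(-75)*280/(7 - 110025) = -1/4834811 - 2*(-75)*280/(-110018) = -1/4834811 - 2*(-75)*(-1)*280/110018 = -1/4834811 - 1*21000/55009 = -1/4834811 - 21000/55009 = -101531086009/265958118299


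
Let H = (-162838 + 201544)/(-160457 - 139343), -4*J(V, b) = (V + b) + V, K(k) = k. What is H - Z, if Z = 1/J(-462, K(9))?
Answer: -3661519/27431700 ≈ -0.13348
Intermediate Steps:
J(V, b) = -V/2 - b/4 (J(V, b) = -((V + b) + V)/4 = -(b + 2*V)/4 = -V/2 - b/4)
Z = 4/915 (Z = 1/(-½*(-462) - ¼*9) = 1/(231 - 9/4) = 1/(915/4) = 4/915 ≈ 0.0043716)
H = -19353/149900 (H = 38706/(-299800) = 38706*(-1/299800) = -19353/149900 ≈ -0.12911)
H - Z = -19353/149900 - 1*4/915 = -19353/149900 - 4/915 = -3661519/27431700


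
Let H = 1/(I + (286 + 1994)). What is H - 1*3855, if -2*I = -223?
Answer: -18438463/4783 ≈ -3855.0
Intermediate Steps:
I = 223/2 (I = -½*(-223) = 223/2 ≈ 111.50)
H = 2/4783 (H = 1/(223/2 + (286 + 1994)) = 1/(223/2 + 2280) = 1/(4783/2) = 2/4783 ≈ 0.00041815)
H - 1*3855 = 2/4783 - 1*3855 = 2/4783 - 3855 = -18438463/4783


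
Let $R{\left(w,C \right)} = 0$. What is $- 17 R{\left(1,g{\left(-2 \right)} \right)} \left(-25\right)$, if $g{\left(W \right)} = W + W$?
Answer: $0$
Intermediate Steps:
$g{\left(W \right)} = 2 W$
$- 17 R{\left(1,g{\left(-2 \right)} \right)} \left(-25\right) = \left(-17\right) 0 \left(-25\right) = 0 \left(-25\right) = 0$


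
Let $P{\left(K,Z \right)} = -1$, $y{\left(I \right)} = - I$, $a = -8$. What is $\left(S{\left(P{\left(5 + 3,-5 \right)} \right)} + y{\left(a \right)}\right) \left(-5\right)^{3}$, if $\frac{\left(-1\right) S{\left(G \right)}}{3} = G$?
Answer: $-1375$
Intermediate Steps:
$S{\left(G \right)} = - 3 G$
$\left(S{\left(P{\left(5 + 3,-5 \right)} \right)} + y{\left(a \right)}\right) \left(-5\right)^{3} = \left(\left(-3\right) \left(-1\right) - -8\right) \left(-5\right)^{3} = \left(3 + 8\right) \left(-125\right) = 11 \left(-125\right) = -1375$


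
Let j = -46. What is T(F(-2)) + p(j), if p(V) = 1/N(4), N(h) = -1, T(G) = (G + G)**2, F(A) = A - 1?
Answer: 35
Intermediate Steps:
F(A) = -1 + A
T(G) = 4*G**2 (T(G) = (2*G)**2 = 4*G**2)
p(V) = -1 (p(V) = 1/(-1) = -1)
T(F(-2)) + p(j) = 4*(-1 - 2)**2 - 1 = 4*(-3)**2 - 1 = 4*9 - 1 = 36 - 1 = 35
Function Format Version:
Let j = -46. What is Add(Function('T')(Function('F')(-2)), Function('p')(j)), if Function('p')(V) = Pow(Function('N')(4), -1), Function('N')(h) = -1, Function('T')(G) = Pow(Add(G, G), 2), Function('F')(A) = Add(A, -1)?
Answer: 35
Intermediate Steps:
Function('F')(A) = Add(-1, A)
Function('T')(G) = Mul(4, Pow(G, 2)) (Function('T')(G) = Pow(Mul(2, G), 2) = Mul(4, Pow(G, 2)))
Function('p')(V) = -1 (Function('p')(V) = Pow(-1, -1) = -1)
Add(Function('T')(Function('F')(-2)), Function('p')(j)) = Add(Mul(4, Pow(Add(-1, -2), 2)), -1) = Add(Mul(4, Pow(-3, 2)), -1) = Add(Mul(4, 9), -1) = Add(36, -1) = 35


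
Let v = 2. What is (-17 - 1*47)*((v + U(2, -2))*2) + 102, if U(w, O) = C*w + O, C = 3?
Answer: -666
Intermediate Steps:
U(w, O) = O + 3*w (U(w, O) = 3*w + O = O + 3*w)
(-17 - 1*47)*((v + U(2, -2))*2) + 102 = (-17 - 1*47)*((2 + (-2 + 3*2))*2) + 102 = (-17 - 47)*((2 + (-2 + 6))*2) + 102 = -64*(2 + 4)*2 + 102 = -384*2 + 102 = -64*12 + 102 = -768 + 102 = -666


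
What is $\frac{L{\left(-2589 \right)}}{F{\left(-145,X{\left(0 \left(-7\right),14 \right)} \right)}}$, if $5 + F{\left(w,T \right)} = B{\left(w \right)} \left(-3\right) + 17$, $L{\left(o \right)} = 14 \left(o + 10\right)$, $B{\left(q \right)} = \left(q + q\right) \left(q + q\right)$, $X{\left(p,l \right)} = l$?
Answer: $\frac{18053}{126144} \approx 0.14311$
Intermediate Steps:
$B{\left(q \right)} = 4 q^{2}$ ($B{\left(q \right)} = 2 q 2 q = 4 q^{2}$)
$L{\left(o \right)} = 140 + 14 o$ ($L{\left(o \right)} = 14 \left(10 + o\right) = 140 + 14 o$)
$F{\left(w,T \right)} = 12 - 12 w^{2}$ ($F{\left(w,T \right)} = -5 + \left(4 w^{2} \left(-3\right) + 17\right) = -5 - \left(-17 + 12 w^{2}\right) = 12 - 12 w^{2}$)
$\frac{L{\left(-2589 \right)}}{F{\left(-145,X{\left(0 \left(-7\right),14 \right)} \right)}} = \frac{140 + 14 \left(-2589\right)}{12 - 12 \left(-145\right)^{2}} = \frac{140 - 36246}{12 - 252300} = - \frac{36106}{12 - 252300} = - \frac{36106}{-252288} = \left(-36106\right) \left(- \frac{1}{252288}\right) = \frac{18053}{126144}$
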